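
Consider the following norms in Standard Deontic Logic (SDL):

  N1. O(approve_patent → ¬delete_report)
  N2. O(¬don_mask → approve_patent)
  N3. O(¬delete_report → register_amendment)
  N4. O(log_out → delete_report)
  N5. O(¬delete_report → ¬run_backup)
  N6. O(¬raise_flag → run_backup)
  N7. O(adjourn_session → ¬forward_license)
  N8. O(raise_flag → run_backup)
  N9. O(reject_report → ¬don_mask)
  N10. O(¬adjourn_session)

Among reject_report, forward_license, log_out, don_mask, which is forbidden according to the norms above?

reject_report

By case analysis on raise_flag: premise 8 gives O(raise_flag → run_backup) and premise 6 gives O(¬raise_flag → run_backup), so O(run_backup) either way.
The contrapositive of premise 5 (O(¬delete_report → ¬run_backup)) is O(run_backup → delete_report), and O(run_backup) is already established, so O(delete_report).
The contrapositive of premise 1 (O(approve_patent → ¬delete_report)) is O(delete_report → ¬approve_patent), and O(delete_report) is already established, so O(¬approve_patent).
The contrapositive of premise 2 (O(¬don_mask → approve_patent)) is O(¬approve_patent → don_mask), and O(¬approve_patent) is already established, so O(don_mask).
Premise 9, O(reject_report → ¬don_mask), contraposes to O(don_mask → ¬reject_report); with O(don_mask) we get O(¬reject_report).
So O(¬reject_report) holds, i.e. reject_report is forbidden. None of the other listed options is forbidden under the premises.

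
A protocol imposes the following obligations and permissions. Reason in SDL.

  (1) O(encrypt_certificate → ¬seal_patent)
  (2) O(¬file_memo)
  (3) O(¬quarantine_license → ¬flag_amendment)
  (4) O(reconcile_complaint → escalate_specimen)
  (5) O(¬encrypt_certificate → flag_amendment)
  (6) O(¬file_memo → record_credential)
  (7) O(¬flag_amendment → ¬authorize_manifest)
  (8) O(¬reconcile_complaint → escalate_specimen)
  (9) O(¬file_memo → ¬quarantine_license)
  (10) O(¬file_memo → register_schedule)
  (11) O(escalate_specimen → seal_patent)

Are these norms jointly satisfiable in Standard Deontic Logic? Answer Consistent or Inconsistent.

By case analysis on reconcile_complaint: premise 4 gives O(reconcile_complaint → escalate_specimen) and premise 8 gives O(¬reconcile_complaint → escalate_specimen), so O(escalate_specimen) either way.
Premise 11 is O(escalate_specimen → seal_patent); since O(escalate_specimen), deontic closure gives O(seal_patent).
The contrapositive of premise 1 (O(encrypt_certificate → ¬seal_patent)) is O(seal_patent → ¬encrypt_certificate), and O(seal_patent) is already established, so O(¬encrypt_certificate).
With premise 5, O(¬encrypt_certificate → flag_amendment), the K-axiom yields O(flag_amendment).
Premise 3 is O(¬quarantine_license → ¬flag_amendment); contrapositively O(flag_amendment → quarantine_license). Since O(flag_amendment) holds, K gives O(quarantine_license).
The contrapositive of premise 9 (O(¬file_memo → ¬quarantine_license)) is O(quarantine_license → file_memo), and O(quarantine_license) is already established, so O(file_memo).
But premise 2 directly asserts O(¬file_memo).
We now have both O(file_memo) and O(¬file_memo) — file_memo is simultaneously obligatory and forbidden, violating the D-axiom.

Inconsistent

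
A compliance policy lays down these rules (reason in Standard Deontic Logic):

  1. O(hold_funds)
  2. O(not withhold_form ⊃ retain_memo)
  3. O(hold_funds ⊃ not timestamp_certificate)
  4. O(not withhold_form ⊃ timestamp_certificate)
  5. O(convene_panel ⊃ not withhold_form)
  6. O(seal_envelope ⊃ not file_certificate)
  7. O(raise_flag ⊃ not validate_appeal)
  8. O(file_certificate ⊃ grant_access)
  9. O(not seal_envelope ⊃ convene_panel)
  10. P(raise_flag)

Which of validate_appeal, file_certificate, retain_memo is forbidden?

Premise 1 states O(hold_funds) outright.
Premise 3 is O(hold_funds ⊃ not timestamp_certificate); since O(hold_funds), deontic closure gives O(not timestamp_certificate).
The contrapositive of premise 4 (O(not withhold_form ⊃ timestamp_certificate)) is O(not timestamp_certificate ⊃ withhold_form), and O(not timestamp_certificate) is already established, so O(withhold_form).
Premise 5, O(convene_panel ⊃ not withhold_form), contraposes to O(withhold_form ⊃ not convene_panel); with O(withhold_form) we get O(not convene_panel).
Premise 9, O(not seal_envelope ⊃ convene_panel), contraposes to O(not convene_panel ⊃ seal_envelope); with O(not convene_panel) we get O(seal_envelope).
Premise 6 is O(seal_envelope ⊃ not file_certificate); since O(seal_envelope), deontic closure gives O(not file_certificate).
So O(not file_certificate) holds, i.e. file_certificate is forbidden. None of the other listed options is forbidden under the premises.

file_certificate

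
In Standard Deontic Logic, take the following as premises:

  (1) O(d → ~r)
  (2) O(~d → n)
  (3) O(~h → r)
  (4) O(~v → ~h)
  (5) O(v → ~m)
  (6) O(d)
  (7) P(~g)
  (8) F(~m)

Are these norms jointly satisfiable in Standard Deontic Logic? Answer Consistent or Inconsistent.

Premise 6 gives O(d).
From O(d) and premise 1, O(d → ~r), we obtain O(~r).
The contrapositive of premise 3 (O(~h → r)) is O(~r → h), and O(~r) is already established, so O(h).
Premise 4 is O(~v → ~h); contrapositively O(h → v). Since O(h) holds, K gives O(v).
From O(v) and premise 5, O(v → ~m), we obtain O(~m).
However, F(~m) at premise 8 amounts to O(m).
We now have both O(~m) and O(m) — m is simultaneously obligatory and forbidden, violating the D-axiom.

Inconsistent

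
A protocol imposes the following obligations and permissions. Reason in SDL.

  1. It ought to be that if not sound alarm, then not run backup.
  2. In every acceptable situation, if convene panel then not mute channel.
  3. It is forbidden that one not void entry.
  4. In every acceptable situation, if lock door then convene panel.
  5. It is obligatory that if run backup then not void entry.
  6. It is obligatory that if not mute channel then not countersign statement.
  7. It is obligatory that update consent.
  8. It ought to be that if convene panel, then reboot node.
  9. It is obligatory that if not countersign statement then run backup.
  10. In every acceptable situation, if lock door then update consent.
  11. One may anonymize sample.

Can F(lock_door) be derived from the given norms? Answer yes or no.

F(¬void_entry) at premise 3 means O(void_entry).
Premise 5 is O(run_backup → ¬void_entry); contrapositively O(void_entry → ¬run_backup). Since O(void_entry) holds, K gives O(¬run_backup).
Premise 9, O(¬countersign_statement → run_backup), contraposes to O(¬run_backup → countersign_statement); with O(¬run_backup) we get O(countersign_statement).
The contrapositive of premise 6 (O(¬mute_channel → ¬countersign_statement)) is O(countersign_statement → mute_channel), and O(countersign_statement) is already established, so O(mute_channel).
Premise 2, O(convene_panel → ¬mute_channel), contraposes to O(mute_channel → ¬convene_panel); with O(mute_channel) we get O(¬convene_panel).
Premise 4, O(lock_door → convene_panel), contraposes to O(¬convene_panel → ¬lock_door); with O(¬convene_panel) we get O(¬lock_door).
Premises 1, 7, 8, 10, 11 do not contribute to this derivation.
So O(¬lock_door) holds, i.e. F(lock_door). The claim follows.

Yes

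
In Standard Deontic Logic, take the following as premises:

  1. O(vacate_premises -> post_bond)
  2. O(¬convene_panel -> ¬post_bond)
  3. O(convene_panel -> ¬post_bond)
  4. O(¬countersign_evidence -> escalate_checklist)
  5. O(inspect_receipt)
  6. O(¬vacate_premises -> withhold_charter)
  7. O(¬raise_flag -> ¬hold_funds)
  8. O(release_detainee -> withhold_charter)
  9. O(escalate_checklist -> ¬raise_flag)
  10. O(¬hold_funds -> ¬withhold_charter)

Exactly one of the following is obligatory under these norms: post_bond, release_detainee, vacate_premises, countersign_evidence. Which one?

countersign_evidence

By case analysis on convene_panel: premise 3 gives O(convene_panel -> ¬post_bond) and premise 2 gives O(¬convene_panel -> ¬post_bond), so O(¬post_bond) either way.
The contrapositive of premise 1 (O(vacate_premises -> post_bond)) is O(¬post_bond -> ¬vacate_premises), and O(¬post_bond) is already established, so O(¬vacate_premises).
Premise 6 is O(¬vacate_premises -> withhold_charter); since O(¬vacate_premises), deontic closure gives O(withhold_charter).
Premise 10, O(¬hold_funds -> ¬withhold_charter), contraposes to O(withhold_charter -> hold_funds); with O(withhold_charter) we get O(hold_funds).
Premise 7, O(¬raise_flag -> ¬hold_funds), contraposes to O(hold_funds -> raise_flag); with O(hold_funds) we get O(raise_flag).
Premise 9 is O(escalate_checklist -> ¬raise_flag); contrapositively O(raise_flag -> ¬escalate_checklist). Since O(raise_flag) holds, K gives O(¬escalate_checklist).
The contrapositive of premise 4 (O(¬countersign_evidence -> escalate_checklist)) is O(¬escalate_checklist -> countersign_evidence), and O(¬escalate_checklist) is already established, so O(countersign_evidence).
So O(countersign_evidence) holds — countersign_evidence is obligatory. None of the other listed options is made obligatory by any chain of premises.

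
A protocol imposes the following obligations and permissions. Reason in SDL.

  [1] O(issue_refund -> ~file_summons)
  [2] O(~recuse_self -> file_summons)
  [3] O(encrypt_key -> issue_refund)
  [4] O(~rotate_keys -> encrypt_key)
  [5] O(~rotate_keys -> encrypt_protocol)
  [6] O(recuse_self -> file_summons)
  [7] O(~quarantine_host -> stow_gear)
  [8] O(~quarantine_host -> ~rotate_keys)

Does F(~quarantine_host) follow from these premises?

Premises 2 and 6 are O(~recuse_self -> file_summons) and O(recuse_self -> file_summons); every ideal world satisfies ~recuse_self or recuse_self, so in either case file_summons holds — hence O(file_summons).
Premise 1 is O(issue_refund -> ~file_summons); contrapositively O(file_summons -> ~issue_refund). Since O(file_summons) holds, K gives O(~issue_refund).
The contrapositive of premise 3 (O(encrypt_key -> issue_refund)) is O(~issue_refund -> ~encrypt_key), and O(~issue_refund) is already established, so O(~encrypt_key).
Premise 4, O(~rotate_keys -> encrypt_key), contraposes to O(~encrypt_key -> rotate_keys); with O(~encrypt_key) we get O(rotate_keys).
The contrapositive of premise 8 (O(~quarantine_host -> ~rotate_keys)) is O(rotate_keys -> quarantine_host), and O(rotate_keys) is already established, so O(quarantine_host).
Premises 5, 7 do not contribute to this derivation.
So O(quarantine_host) holds, i.e. F(~quarantine_host). The claim follows.

Yes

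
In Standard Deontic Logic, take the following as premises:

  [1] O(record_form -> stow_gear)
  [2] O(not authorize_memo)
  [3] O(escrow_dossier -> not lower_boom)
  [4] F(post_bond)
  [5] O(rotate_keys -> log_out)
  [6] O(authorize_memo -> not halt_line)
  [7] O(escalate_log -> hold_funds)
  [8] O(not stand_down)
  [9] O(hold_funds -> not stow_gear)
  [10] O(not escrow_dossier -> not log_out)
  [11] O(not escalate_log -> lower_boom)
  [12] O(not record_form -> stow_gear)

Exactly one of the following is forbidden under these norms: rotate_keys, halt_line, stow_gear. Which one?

Premises 1 and 12 are O(record_form -> stow_gear) and O(not record_form -> stow_gear); every ideal world satisfies record_form or not record_form, so in either case stow_gear holds — hence O(stow_gear).
Premise 9, O(hold_funds -> not stow_gear), contraposes to O(stow_gear -> not hold_funds); with O(stow_gear) we get O(not hold_funds).
Premise 7 is O(escalate_log -> hold_funds); contrapositively O(not hold_funds -> not escalate_log). Since O(not hold_funds) holds, K gives O(not escalate_log).
From O(not escalate_log) and premise 11, O(not escalate_log -> lower_boom), we obtain O(lower_boom).
Premise 3 is O(escrow_dossier -> not lower_boom); contrapositively O(lower_boom -> not escrow_dossier). Since O(lower_boom) holds, K gives O(not escrow_dossier).
From O(not escrow_dossier) and premise 10, O(not escrow_dossier -> not log_out), we obtain O(not log_out).
Premise 5, O(rotate_keys -> log_out), contraposes to O(not log_out -> not rotate_keys); with O(not log_out) we get O(not rotate_keys).
So O(not rotate_keys) holds, i.e. rotate_keys is forbidden. None of the other listed options is forbidden under the premises.

rotate_keys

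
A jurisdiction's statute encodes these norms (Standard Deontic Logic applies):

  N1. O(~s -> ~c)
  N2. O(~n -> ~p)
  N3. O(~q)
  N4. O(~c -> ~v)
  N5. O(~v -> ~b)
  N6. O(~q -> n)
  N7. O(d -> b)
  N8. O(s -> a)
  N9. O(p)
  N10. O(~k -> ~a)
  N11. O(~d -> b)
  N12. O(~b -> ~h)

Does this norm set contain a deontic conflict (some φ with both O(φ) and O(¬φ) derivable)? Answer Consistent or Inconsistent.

Consistent

Premise 2 is O(~n -> ~p), but O(~n) is not derivable from the premises, so it does not yield O(~p).
So O(~p) is not derivable, and the apparent clash with O(p) does not arise.
A world satisfying every obligation exists (e.g. a=true, b=true, c=true, d=false, h=false, k=true, n=true, p=true, q=false, s=true, v=true); no atom is both obligatory and forbidden, so the set is consistent.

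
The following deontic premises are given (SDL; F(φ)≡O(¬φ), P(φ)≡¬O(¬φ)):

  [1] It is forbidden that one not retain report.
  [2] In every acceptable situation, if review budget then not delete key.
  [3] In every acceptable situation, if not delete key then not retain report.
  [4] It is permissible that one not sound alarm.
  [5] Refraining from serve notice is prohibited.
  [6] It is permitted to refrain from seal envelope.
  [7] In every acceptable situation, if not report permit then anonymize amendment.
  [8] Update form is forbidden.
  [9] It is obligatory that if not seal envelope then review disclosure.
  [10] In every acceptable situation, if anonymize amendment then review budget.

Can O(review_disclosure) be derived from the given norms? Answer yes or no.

No

Premise 9 is O(¬seal_envelope → review_disclosure), but O(¬seal_envelope) is not derivable from the premises (the permission P(¬seal_envelope) asserts only ¬O(seal_envelope), not O(¬seal_envelope)), so it does not yield O(review_disclosure).
No other premise forces O(review_disclosure). An ideal world satisfying every premise can still have review_disclosure false, so O(review_disclosure) is not derivable.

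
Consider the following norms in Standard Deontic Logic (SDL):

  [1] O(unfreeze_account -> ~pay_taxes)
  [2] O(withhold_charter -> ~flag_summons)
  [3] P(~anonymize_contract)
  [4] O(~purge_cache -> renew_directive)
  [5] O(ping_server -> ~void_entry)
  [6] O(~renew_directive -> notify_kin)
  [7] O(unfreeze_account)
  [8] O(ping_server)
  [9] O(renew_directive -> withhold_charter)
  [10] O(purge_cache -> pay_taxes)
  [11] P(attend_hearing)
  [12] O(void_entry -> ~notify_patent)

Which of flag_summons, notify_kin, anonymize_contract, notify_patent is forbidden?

flag_summons

From premise 7 we have O(unfreeze_account).
Applying K to premise 1 (O(unfreeze_account -> ~pay_taxes)) and O(unfreeze_account) yields O(~pay_taxes).
Premise 10 is O(purge_cache -> pay_taxes); contrapositively O(~pay_taxes -> ~purge_cache). Since O(~pay_taxes) holds, K gives O(~purge_cache).
Applying K to premise 4 (O(~purge_cache -> renew_directive)) and O(~purge_cache) yields O(renew_directive).
With premise 9, O(renew_directive -> withhold_charter), the K-axiom yields O(withhold_charter).
From O(withhold_charter) and premise 2, O(withhold_charter -> ~flag_summons), we obtain O(~flag_summons).
So O(~flag_summons) holds, i.e. flag_summons is forbidden. None of the other listed options is forbidden under the premises.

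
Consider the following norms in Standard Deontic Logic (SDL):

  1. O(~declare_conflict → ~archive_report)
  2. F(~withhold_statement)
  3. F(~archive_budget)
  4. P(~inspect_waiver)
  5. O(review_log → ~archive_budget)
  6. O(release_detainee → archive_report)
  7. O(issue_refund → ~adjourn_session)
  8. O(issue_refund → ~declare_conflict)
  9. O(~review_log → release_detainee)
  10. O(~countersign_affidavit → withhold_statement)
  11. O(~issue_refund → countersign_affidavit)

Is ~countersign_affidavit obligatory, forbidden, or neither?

Premise 3 is F(~archive_budget), i.e. O(archive_budget).
Premise 5, O(review_log → ~archive_budget), contraposes to O(archive_budget → ~review_log); with O(archive_budget) we get O(~review_log).
Applying K to premise 9 (O(~review_log → release_detainee)) and O(~review_log) yields O(release_detainee).
Applying K to premise 6 (O(release_detainee → archive_report)) and O(release_detainee) yields O(archive_report).
Premise 1, O(~declare_conflict → ~archive_report), contraposes to O(archive_report → declare_conflict); with O(archive_report) we get O(declare_conflict).
Premise 8, O(issue_refund → ~declare_conflict), contraposes to O(declare_conflict → ~issue_refund); with O(declare_conflict) we get O(~issue_refund).
Premise 11 is O(~issue_refund → countersign_affidavit); since O(~issue_refund), deontic closure gives O(countersign_affidavit).
Premises 2, 4, 7, 10 do not contribute to this derivation.
Thus O(countersign_affidavit), which is F(~countersign_affidavit): ~countersign_affidavit is forbidden.

Forbidden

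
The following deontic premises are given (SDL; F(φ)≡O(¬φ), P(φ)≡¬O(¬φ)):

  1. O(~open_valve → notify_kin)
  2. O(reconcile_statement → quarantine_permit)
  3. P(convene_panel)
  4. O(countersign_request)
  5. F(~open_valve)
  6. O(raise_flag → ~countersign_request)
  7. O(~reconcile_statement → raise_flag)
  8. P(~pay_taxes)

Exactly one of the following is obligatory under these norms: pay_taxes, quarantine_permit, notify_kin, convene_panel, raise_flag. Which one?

quarantine_permit

Premise 4 states O(countersign_request) outright.
Premise 6, O(raise_flag → ~countersign_request), contraposes to O(countersign_request → ~raise_flag); with O(countersign_request) we get O(~raise_flag).
Premise 7, O(~reconcile_statement → raise_flag), contraposes to O(~raise_flag → reconcile_statement); with O(~raise_flag) we get O(reconcile_statement).
Premise 2 is O(reconcile_statement → quarantine_permit); since O(reconcile_statement), deontic closure gives O(quarantine_permit).
So O(quarantine_permit) holds — quarantine_permit is obligatory. None of the other listed options is made obligatory by any chain of premises.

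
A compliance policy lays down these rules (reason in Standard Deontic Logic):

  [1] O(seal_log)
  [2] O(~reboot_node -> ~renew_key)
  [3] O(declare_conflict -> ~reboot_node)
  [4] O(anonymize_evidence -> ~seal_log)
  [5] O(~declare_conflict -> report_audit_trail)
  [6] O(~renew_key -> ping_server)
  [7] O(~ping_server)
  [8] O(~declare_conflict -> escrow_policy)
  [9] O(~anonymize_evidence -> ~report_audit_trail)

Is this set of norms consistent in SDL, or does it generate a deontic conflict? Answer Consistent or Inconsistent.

From premise 1 we have O(seal_log).
Premise 4 is O(anonymize_evidence -> ~seal_log); contrapositively O(seal_log -> ~anonymize_evidence). Since O(seal_log) holds, K gives O(~anonymize_evidence).
With premise 9, O(~anonymize_evidence -> ~report_audit_trail), the K-axiom yields O(~report_audit_trail).
The contrapositive of premise 5 (O(~declare_conflict -> report_audit_trail)) is O(~report_audit_trail -> declare_conflict), and O(~report_audit_trail) is already established, so O(declare_conflict).
With premise 3, O(declare_conflict -> ~reboot_node), the K-axiom yields O(~reboot_node).
Premise 2 is O(~reboot_node -> ~renew_key); since O(~reboot_node), deontic closure gives O(~renew_key).
With premise 6, O(~renew_key -> ping_server), the K-axiom yields O(ping_server).
But premise 7 directly asserts O(~ping_server).
We now have both O(ping_server) and O(~ping_server) — ping_server is simultaneously obligatory and forbidden, violating the D-axiom.

Inconsistent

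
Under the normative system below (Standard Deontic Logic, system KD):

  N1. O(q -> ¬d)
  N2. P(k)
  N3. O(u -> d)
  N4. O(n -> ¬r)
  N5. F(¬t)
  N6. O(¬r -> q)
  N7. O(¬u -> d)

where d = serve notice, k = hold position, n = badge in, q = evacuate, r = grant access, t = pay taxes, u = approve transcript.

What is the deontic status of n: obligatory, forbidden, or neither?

Forbidden

By case analysis on ¬u: premise 7 gives O(¬u -> d) and premise 3 gives O(u -> d), so O(d) either way.
The contrapositive of premise 1 (O(q -> ¬d)) is O(d -> ¬q), and O(d) is already established, so O(¬q).
Premise 6 is O(¬r -> q); contrapositively O(¬q -> r). Since O(¬q) holds, K gives O(r).
The contrapositive of premise 4 (O(n -> ¬r)) is O(r -> ¬n), and O(r) is already established, so O(¬n).
Premises 2, 5 do not contribute to this derivation.
Thus O(¬n), which is F(n): n is forbidden.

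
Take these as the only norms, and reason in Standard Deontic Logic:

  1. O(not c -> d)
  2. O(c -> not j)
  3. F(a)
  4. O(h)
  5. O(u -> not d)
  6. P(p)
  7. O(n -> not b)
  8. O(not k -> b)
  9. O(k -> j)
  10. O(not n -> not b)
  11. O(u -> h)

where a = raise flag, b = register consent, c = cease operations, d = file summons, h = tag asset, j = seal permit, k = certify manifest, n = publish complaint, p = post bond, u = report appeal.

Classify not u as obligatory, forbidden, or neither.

Premises 7 and 10 cover both cases: O(n -> not b) and O(not n -> not b). Since n ∨ not n is a tautology, O(not b) follows.
Premise 8 is O(not k -> b); contrapositively O(not b -> k). Since O(not b) holds, K gives O(k).
With premise 9, O(k -> j), the K-axiom yields O(j).
The contrapositive of premise 2 (O(c -> not j)) is O(j -> not c), and O(j) is already established, so O(not c).
Applying K to premise 1 (O(not c -> d)) and O(not c) yields O(d).
The contrapositive of premise 5 (O(u -> not d)) is O(d -> not u), and O(d) is already established, so O(not u).
Premises 3, 4, 6, 11 do not contribute to this derivation.
Hence not u is obligatory.

Obligatory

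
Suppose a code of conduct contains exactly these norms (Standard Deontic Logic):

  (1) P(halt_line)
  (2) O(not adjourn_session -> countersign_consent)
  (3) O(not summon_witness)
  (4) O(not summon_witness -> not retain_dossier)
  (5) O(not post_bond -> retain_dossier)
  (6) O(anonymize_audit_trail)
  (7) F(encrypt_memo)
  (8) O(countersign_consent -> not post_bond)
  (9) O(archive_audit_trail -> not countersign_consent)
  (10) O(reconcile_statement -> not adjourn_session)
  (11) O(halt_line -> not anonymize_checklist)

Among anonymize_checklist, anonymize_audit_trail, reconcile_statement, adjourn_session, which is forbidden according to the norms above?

Premise 3 states O(not summon_witness) outright.
From O(not summon_witness) and premise 4, O(not summon_witness -> not retain_dossier), we obtain O(not retain_dossier).
Premise 5, O(not post_bond -> retain_dossier), contraposes to O(not retain_dossier -> post_bond); with O(not retain_dossier) we get O(post_bond).
Premise 8, O(countersign_consent -> not post_bond), contraposes to O(post_bond -> not countersign_consent); with O(post_bond) we get O(not countersign_consent).
Premise 2, O(not adjourn_session -> countersign_consent), contraposes to O(not countersign_consent -> adjourn_session); with O(not countersign_consent) we get O(adjourn_session).
The contrapositive of premise 10 (O(reconcile_statement -> not adjourn_session)) is O(adjourn_session -> not reconcile_statement), and O(adjourn_session) is already established, so O(not reconcile_statement).
So O(not reconcile_statement) holds, i.e. reconcile_statement is forbidden. None of the other listed options is forbidden under the premises.

reconcile_statement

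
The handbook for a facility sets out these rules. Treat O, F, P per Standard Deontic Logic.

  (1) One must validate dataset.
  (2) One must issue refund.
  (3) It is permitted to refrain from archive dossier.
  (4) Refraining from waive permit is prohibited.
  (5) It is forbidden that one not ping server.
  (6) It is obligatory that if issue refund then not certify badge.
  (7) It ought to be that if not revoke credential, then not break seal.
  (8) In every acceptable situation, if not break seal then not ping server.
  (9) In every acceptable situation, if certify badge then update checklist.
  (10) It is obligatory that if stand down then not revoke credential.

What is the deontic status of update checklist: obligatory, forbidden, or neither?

Neither

Premise 9 is O(certify_badge → update_checklist), but O(certify_badge) is not derivable from the premises, so it does not yield O(update_checklist).
No premise or chain of K-axiom applications forces O(update_checklist), and none forces O(¬update_checklist). So update_checklist is neither obligatory nor forbidden under these norms.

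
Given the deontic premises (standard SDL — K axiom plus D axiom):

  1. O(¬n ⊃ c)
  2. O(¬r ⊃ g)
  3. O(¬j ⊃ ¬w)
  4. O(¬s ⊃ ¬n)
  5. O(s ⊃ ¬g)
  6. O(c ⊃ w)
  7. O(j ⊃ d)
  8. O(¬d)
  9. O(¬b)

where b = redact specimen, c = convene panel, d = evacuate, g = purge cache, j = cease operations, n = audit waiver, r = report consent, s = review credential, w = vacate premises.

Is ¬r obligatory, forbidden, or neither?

Forbidden

From premise 8 we have O(¬d).
Premise 7, O(j ⊃ d), contraposes to O(¬d ⊃ ¬j); with O(¬d) we get O(¬j).
From O(¬j) and premise 3, O(¬j ⊃ ¬w), we obtain O(¬w).
Premise 6 is O(c ⊃ w); contrapositively O(¬w ⊃ ¬c). Since O(¬w) holds, K gives O(¬c).
Premise 1, O(¬n ⊃ c), contraposes to O(¬c ⊃ n); with O(¬c) we get O(n).
Premise 4, O(¬s ⊃ ¬n), contraposes to O(n ⊃ s); with O(n) we get O(s).
Premise 5 is O(s ⊃ ¬g); since O(s), deontic closure gives O(¬g).
The contrapositive of premise 2 (O(¬r ⊃ g)) is O(¬g ⊃ r), and O(¬g) is already established, so O(r).
Premise 9 does not contribute to this derivation.
Thus O(r), which is F(¬r): ¬r is forbidden.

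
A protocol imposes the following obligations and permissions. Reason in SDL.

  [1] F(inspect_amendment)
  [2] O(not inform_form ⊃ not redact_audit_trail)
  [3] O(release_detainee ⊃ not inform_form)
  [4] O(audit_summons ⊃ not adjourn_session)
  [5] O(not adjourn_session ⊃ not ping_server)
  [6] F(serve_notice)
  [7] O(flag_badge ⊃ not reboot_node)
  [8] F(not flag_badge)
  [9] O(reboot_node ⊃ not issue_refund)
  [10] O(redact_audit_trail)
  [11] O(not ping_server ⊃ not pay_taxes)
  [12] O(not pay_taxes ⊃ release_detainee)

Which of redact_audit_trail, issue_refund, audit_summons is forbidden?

audit_summons

Premise 10 states O(redact_audit_trail) outright.
Premise 2 is O(not inform_form ⊃ not redact_audit_trail); contrapositively O(redact_audit_trail ⊃ inform_form). Since O(redact_audit_trail) holds, K gives O(inform_form).
The contrapositive of premise 3 (O(release_detainee ⊃ not inform_form)) is O(inform_form ⊃ not release_detainee), and O(inform_form) is already established, so O(not release_detainee).
Premise 12 is O(not pay_taxes ⊃ release_detainee); contrapositively O(not release_detainee ⊃ pay_taxes). Since O(not release_detainee) holds, K gives O(pay_taxes).
Premise 11, O(not ping_server ⊃ not pay_taxes), contraposes to O(pay_taxes ⊃ ping_server); with O(pay_taxes) we get O(ping_server).
Premise 5 is O(not adjourn_session ⊃ not ping_server); contrapositively O(ping_server ⊃ adjourn_session). Since O(ping_server) holds, K gives O(adjourn_session).
Premise 4 is O(audit_summons ⊃ not adjourn_session); contrapositively O(adjourn_session ⊃ not audit_summons). Since O(adjourn_session) holds, K gives O(not audit_summons).
So O(not audit_summons) holds, i.e. audit_summons is forbidden. None of the other listed options is forbidden under the premises.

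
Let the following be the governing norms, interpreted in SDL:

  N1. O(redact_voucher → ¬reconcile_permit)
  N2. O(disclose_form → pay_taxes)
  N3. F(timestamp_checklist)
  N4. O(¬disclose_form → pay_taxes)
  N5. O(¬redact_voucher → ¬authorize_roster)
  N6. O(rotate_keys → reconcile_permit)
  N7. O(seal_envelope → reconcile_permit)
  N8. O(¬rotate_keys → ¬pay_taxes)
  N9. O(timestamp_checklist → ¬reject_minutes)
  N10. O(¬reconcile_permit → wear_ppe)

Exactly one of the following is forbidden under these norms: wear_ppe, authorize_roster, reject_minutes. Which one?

authorize_roster

By case analysis on ¬disclose_form: premise 4 gives O(¬disclose_form → pay_taxes) and premise 2 gives O(disclose_form → pay_taxes), so O(pay_taxes) either way.
Premise 8, O(¬rotate_keys → ¬pay_taxes), contraposes to O(pay_taxes → rotate_keys); with O(pay_taxes) we get O(rotate_keys).
Premise 6 is O(rotate_keys → reconcile_permit); since O(rotate_keys), deontic closure gives O(reconcile_permit).
The contrapositive of premise 1 (O(redact_voucher → ¬reconcile_permit)) is O(reconcile_permit → ¬redact_voucher), and O(reconcile_permit) is already established, so O(¬redact_voucher).
Premise 5 is O(¬redact_voucher → ¬authorize_roster); since O(¬redact_voucher), deontic closure gives O(¬authorize_roster).
So O(¬authorize_roster) holds, i.e. authorize_roster is forbidden. None of the other listed options is forbidden under the premises.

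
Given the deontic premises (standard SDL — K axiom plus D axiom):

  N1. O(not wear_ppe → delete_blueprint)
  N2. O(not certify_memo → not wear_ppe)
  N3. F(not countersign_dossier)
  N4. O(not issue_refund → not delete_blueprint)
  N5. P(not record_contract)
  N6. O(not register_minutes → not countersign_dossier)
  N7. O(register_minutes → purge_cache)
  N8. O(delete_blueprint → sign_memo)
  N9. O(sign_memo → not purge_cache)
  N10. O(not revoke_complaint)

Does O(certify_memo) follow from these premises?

Premise 3, F(not countersign_dossier), is equivalent to O(countersign_dossier).
The contrapositive of premise 6 (O(not register_minutes → not countersign_dossier)) is O(countersign_dossier → register_minutes), and O(countersign_dossier) is already established, so O(register_minutes).
Applying K to premise 7 (O(register_minutes → purge_cache)) and O(register_minutes) yields O(purge_cache).
Premise 9, O(sign_memo → not purge_cache), contraposes to O(purge_cache → not sign_memo); with O(purge_cache) we get O(not sign_memo).
Premise 8 is O(delete_blueprint → sign_memo); contrapositively O(not sign_memo → not delete_blueprint). Since O(not sign_memo) holds, K gives O(not delete_blueprint).
The contrapositive of premise 1 (O(not wear_ppe → delete_blueprint)) is O(not delete_blueprint → wear_ppe), and O(not delete_blueprint) is already established, so O(wear_ppe).
Premise 2 is O(not certify_memo → not wear_ppe); contrapositively O(wear_ppe → certify_memo). Since O(wear_ppe) holds, K gives O(certify_memo).
Premises 4, 5, 10 do not contribute to this derivation.
So O(certify_memo) follows.

Yes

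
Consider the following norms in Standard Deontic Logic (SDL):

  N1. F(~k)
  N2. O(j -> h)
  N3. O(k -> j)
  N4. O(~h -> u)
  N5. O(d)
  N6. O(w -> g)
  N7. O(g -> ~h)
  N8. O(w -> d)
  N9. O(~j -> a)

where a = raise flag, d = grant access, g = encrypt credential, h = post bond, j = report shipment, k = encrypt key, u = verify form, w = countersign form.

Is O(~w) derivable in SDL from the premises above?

Yes

Premise 1, F(~k), is equivalent to O(k).
Premise 3 is O(k -> j); since O(k), deontic closure gives O(j).
With premise 2, O(j -> h), the K-axiom yields O(h).
The contrapositive of premise 7 (O(g -> ~h)) is O(h -> ~g), and O(h) is already established, so O(~g).
Premise 6 is O(w -> g); contrapositively O(~g -> ~w). Since O(~g) holds, K gives O(~w).
Premises 4, 5, 8, 9 do not contribute to this derivation.
So O(~w) follows.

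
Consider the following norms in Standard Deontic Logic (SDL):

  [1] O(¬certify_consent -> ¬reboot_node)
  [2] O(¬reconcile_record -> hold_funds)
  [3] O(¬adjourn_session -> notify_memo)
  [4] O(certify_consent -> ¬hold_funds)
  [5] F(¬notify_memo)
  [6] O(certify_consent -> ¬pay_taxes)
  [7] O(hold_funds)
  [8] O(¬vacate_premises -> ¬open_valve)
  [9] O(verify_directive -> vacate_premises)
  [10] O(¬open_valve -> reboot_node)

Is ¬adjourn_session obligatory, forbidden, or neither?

Premise 3 is O(¬adjourn_session -> notify_memo); even if O(notify_memo) held, inferring O(¬adjourn_session) would be affirming the consequent — invalid.
No premise or chain of K-axiom applications forces O(¬adjourn_session), and none forces O(adjourn_session). So ¬adjourn_session is neither obligatory nor forbidden under these norms.

Neither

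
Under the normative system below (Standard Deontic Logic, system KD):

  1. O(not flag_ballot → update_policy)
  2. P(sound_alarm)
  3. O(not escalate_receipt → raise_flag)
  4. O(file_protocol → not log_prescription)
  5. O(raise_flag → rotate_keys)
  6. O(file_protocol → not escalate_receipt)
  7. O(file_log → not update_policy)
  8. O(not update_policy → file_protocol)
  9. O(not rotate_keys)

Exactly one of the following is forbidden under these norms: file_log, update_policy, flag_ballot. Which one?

Premise 9 gives O(not rotate_keys).
The contrapositive of premise 5 (O(raise_flag → rotate_keys)) is O(not rotate_keys → not raise_flag), and O(not rotate_keys) is already established, so O(not raise_flag).
The contrapositive of premise 3 (O(not escalate_receipt → raise_flag)) is O(not raise_flag → escalate_receipt), and O(not raise_flag) is already established, so O(escalate_receipt).
Premise 6, O(file_protocol → not escalate_receipt), contraposes to O(escalate_receipt → not file_protocol); with O(escalate_receipt) we get O(not file_protocol).
Premise 8, O(not update_policy → file_protocol), contraposes to O(not file_protocol → update_policy); with O(not file_protocol) we get O(update_policy).
Premise 7 is O(file_log → not update_policy); contrapositively O(update_policy → not file_log). Since O(update_policy) holds, K gives O(not file_log).
So O(not file_log) holds, i.e. file_log is forbidden. None of the other listed options is forbidden under the premises.

file_log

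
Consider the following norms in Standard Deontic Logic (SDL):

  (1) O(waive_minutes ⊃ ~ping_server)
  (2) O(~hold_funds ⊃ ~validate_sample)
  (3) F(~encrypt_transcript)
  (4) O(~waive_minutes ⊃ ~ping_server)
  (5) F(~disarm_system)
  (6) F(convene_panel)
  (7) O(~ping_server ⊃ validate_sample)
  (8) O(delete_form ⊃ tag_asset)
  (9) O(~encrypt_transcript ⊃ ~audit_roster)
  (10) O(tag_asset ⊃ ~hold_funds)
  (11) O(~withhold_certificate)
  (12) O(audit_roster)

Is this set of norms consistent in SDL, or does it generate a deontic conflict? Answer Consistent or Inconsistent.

Consistent

Premise 9 is O(~encrypt_transcript ⊃ ~audit_roster), but O(~encrypt_transcript) is not derivable from the premises, so it does not yield O(~audit_roster).
So O(~audit_roster) is not derivable, and the apparent clash with O(audit_roster) does not arise.
A world satisfying every obligation exists (e.g. audit_roster=true, convene_panel=false, delete_form=false, disarm_system=true, encrypt_transcript=true, hold_funds=true, ping_server=false, tag_asset=false, validate_sample=true, waive_minutes=false, withhold_certificate=false); no atom is both obligatory and forbidden, so the set is consistent.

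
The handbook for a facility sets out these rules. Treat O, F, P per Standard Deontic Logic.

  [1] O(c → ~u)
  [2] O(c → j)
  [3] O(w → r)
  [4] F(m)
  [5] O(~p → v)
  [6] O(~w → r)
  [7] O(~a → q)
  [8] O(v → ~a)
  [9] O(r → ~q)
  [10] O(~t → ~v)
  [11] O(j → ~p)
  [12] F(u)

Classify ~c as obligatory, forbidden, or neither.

Premises 6 and 3 cover both cases: O(~w → r) and O(w → r). Since ~w ∨ w is a tautology, O(r) follows.
Applying K to premise 9 (O(r → ~q)) and O(r) yields O(~q).
The contrapositive of premise 7 (O(~a → q)) is O(~q → a), and O(~q) is already established, so O(a).
Premise 8, O(v → ~a), contraposes to O(a → ~v); with O(a) we get O(~v).
Premise 5, O(~p → v), contraposes to O(~v → p); with O(~v) we get O(p).
Premise 11 is O(j → ~p); contrapositively O(p → ~j). Since O(p) holds, K gives O(~j).
Premise 2 is O(c → j); contrapositively O(~j → ~c). Since O(~j) holds, K gives O(~c).
Premises 1, 4, 10, 12 do not contribute to this derivation.
Hence ~c is obligatory.

Obligatory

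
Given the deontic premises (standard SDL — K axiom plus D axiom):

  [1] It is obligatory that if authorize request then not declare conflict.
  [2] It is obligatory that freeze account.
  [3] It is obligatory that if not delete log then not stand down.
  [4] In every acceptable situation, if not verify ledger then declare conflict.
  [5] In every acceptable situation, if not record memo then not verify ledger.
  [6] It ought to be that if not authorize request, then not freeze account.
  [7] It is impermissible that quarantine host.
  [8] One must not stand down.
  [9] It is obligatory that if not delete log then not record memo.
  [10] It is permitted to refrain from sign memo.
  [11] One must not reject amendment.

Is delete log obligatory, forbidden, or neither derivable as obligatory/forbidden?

From premise 2 we have O(freeze_account).
Premise 6, O(¬authorize_request → ¬freeze_account), contraposes to O(freeze_account → authorize_request); with O(freeze_account) we get O(authorize_request).
From O(authorize_request) and premise 1, O(authorize_request → ¬declare_conflict), we obtain O(¬declare_conflict).
Premise 4 is O(¬verify_ledger → declare_conflict); contrapositively O(¬declare_conflict → verify_ledger). Since O(¬declare_conflict) holds, K gives O(verify_ledger).
Premise 5 is O(¬record_memo → ¬verify_ledger); contrapositively O(verify_ledger → record_memo). Since O(verify_ledger) holds, K gives O(record_memo).
Premise 9, O(¬delete_log → ¬record_memo), contraposes to O(record_memo → delete_log); with O(record_memo) we get O(delete_log).
Premises 3, 7, 8, 10, 11 do not contribute to this derivation.
Hence delete_log is obligatory.

Obligatory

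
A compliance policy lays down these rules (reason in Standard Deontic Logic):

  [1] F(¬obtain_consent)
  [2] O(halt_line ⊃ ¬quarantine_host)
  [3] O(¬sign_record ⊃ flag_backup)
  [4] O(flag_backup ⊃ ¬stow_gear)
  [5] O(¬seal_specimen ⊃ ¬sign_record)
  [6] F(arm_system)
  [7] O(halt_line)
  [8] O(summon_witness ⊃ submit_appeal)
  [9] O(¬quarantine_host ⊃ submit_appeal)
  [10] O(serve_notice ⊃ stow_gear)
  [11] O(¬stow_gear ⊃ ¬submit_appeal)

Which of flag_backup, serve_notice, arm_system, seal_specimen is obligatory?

seal_specimen

Premise 7 states O(halt_line) outright.
With premise 2, O(halt_line ⊃ ¬quarantine_host), the K-axiom yields O(¬quarantine_host).
With premise 9, O(¬quarantine_host ⊃ submit_appeal), the K-axiom yields O(submit_appeal).
The contrapositive of premise 11 (O(¬stow_gear ⊃ ¬submit_appeal)) is O(submit_appeal ⊃ stow_gear), and O(submit_appeal) is already established, so O(stow_gear).
Premise 4 is O(flag_backup ⊃ ¬stow_gear); contrapositively O(stow_gear ⊃ ¬flag_backup). Since O(stow_gear) holds, K gives O(¬flag_backup).
The contrapositive of premise 3 (O(¬sign_record ⊃ flag_backup)) is O(¬flag_backup ⊃ sign_record), and O(¬flag_backup) is already established, so O(sign_record).
The contrapositive of premise 5 (O(¬seal_specimen ⊃ ¬sign_record)) is O(sign_record ⊃ seal_specimen), and O(sign_record) is already established, so O(seal_specimen).
So O(seal_specimen) holds — seal_specimen is obligatory. None of the other listed options is made obligatory by any chain of premises.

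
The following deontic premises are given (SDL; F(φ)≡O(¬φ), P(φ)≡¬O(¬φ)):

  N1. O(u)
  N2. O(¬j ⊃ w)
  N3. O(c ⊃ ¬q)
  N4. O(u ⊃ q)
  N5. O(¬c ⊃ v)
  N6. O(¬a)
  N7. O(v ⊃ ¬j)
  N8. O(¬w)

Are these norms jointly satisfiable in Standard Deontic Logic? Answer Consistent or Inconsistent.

Inconsistent

Premise 8 states O(¬w) outright.
Premise 2 is O(¬j ⊃ w); contrapositively O(¬w ⊃ j). Since O(¬w) holds, K gives O(j).
Premise 7, O(v ⊃ ¬j), contraposes to O(j ⊃ ¬v); with O(j) we get O(¬v).
Premise 5, O(¬c ⊃ v), contraposes to O(¬v ⊃ c); with O(¬v) we get O(c).
With premise 3, O(c ⊃ ¬q), the K-axiom yields O(¬q).
Premise 4 is O(u ⊃ q); contrapositively O(¬q ⊃ ¬u). Since O(¬q) holds, K gives O(¬u).
However, premise 1 gives O(u).
We now have both O(¬u) and O(u) — u is simultaneously obligatory and forbidden, violating the D-axiom.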